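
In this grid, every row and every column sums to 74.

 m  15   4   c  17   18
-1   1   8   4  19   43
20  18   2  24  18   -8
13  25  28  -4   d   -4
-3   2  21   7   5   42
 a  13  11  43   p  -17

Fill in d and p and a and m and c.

d = 16, p = -1, a = 25, m = 20, c = 0

Row 4 has 13 + 25 + 28 − 4 − 4 = 58; the blank must be 74 − 58 = 16.
Column 5 has 17 + 19 + 18 + 16 + 5 = 75; the blank must be 74 − 75 = -1.
Column 4 has 4 + 24 − 4 + 7 + 43 = 74; the blank must be 74 − 74 = 0.
Row 1 has 15 + 4 + 0 + 17 + 18 = 54; the blank must be 74 − 54 = 20.
Row 6 has 13 + 11 + 43 − 1 − 17 = 49; the blank must be 74 − 49 = 25.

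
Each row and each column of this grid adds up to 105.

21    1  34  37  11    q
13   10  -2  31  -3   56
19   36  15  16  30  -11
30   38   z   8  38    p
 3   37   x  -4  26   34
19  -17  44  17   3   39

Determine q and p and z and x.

q = 1, p = -14, z = 5, x = 9

The known cells in row 5 total 96, leaving 105 − 96 = 9 for the blank.
The known cells in column 3 total 100, leaving 105 − 100 = 5 for the blank.
The known cells in row 4 total 119, leaving 105 − 119 = -14 for the blank.
The known cells in row 1 total 104, leaving 105 − 104 = 1 for the blank.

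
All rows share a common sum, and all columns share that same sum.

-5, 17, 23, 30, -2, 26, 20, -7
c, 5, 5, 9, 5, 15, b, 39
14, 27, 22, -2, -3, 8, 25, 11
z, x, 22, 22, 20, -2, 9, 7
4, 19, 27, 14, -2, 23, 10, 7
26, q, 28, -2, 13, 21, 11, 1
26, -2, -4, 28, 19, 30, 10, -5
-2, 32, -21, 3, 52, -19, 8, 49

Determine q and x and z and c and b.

Rows 1 and 3 both sum to 102, so that's the common total.
Row 6: 26 + 28 − 2 + 13 + 21 + 11 + 1 = 98, so its missing entry is 102 − 98 = 4.
Column 2: 17 + 5 + 27 + 19 + 4 − 2 + 32 = 102, so its missing entry is 102 − 102 = 0.
Row 4: 0 + 22 + 22 + 20 − 2 + 9 + 7 = 78, so its missing entry is 102 − 78 = 24.
Column 1: -5 + 14 + 24 + 4 + 26 + 26 − 2 = 87, so its missing entry is 102 − 87 = 15.
Row 2: 15 + 5 + 5 + 9 + 5 + 15 + 39 = 93, so its missing entry is 102 − 93 = 9.

q = 4, x = 0, z = 24, c = 15, b = 9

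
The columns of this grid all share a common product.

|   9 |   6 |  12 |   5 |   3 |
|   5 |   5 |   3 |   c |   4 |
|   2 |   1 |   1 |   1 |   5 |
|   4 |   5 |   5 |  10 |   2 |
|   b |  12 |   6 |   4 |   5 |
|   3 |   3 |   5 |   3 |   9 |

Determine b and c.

Columns 2 and 5 each multiply to 5400, so every column has product 5400.
Column 1: 9×5×2×4×3 = 1080, so the missing entry is 5400 ÷ 1080 = 5.
Column 4: 5×1×10×4×3 = 600, so the missing entry is 5400 ÷ 600 = 9.

b = 5, c = 9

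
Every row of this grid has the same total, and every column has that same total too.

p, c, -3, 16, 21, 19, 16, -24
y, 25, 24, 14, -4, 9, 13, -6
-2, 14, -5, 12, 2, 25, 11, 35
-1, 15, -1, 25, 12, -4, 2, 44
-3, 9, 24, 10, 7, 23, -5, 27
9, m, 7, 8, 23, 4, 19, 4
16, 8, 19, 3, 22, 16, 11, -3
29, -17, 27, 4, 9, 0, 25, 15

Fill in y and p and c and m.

y = 17, p = 27, c = 20, m = 18

Rows 3 and 4 both sum to 92, so that's the common total.
Row 2 has 25 + 24 + 14 − 4 + 9 + 13 − 6 = 75; the blank must be 92 − 75 = 17.
Row 6 has 9 + 7 + 8 + 23 + 4 + 19 + 4 = 74; the blank must be 92 − 74 = 18.
Column 2 has 25 + 14 + 15 + 9 + 18 + 8 − 17 = 72; the blank must be 92 − 72 = 20.
Row 1 has 20 − 3 + 16 + 21 + 19 + 16 − 24 = 65; the blank must be 92 − 65 = 27.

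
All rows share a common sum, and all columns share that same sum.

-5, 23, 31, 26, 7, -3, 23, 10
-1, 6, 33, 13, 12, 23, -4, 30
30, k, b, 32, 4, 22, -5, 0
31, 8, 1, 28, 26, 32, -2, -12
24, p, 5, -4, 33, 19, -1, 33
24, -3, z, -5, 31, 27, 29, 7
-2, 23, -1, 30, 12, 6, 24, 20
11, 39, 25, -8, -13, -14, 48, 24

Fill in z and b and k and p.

Rows 1 and 2 both sum to 112, so that's the common total.
Row 5 has 24 + 5 − 4 + 33 + 19 − 1 + 33 = 109; the blank must be 112 − 109 = 3.
Column 2 has 23 + 6 + 8 + 3 − 3 + 23 + 39 = 99; the blank must be 112 − 99 = 13.
Row 3 has 30 + 13 + 32 + 4 + 22 − 5 + 0 = 96; the blank must be 112 − 96 = 16.
Row 6 has 24 − 3 − 5 + 31 + 27 + 29 + 7 = 110; the blank must be 112 − 110 = 2.

z = 2, b = 16, k = 13, p = 3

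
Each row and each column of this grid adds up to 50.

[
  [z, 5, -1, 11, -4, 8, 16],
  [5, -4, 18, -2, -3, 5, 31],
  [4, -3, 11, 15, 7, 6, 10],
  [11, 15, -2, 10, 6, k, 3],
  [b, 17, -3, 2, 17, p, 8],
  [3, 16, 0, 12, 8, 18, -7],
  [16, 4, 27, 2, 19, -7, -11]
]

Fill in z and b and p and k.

The known cells in row 4 total 43, leaving 50 − 43 = 7 for the blank.
The known cells in column 6 total 37, leaving 50 − 37 = 13 for the blank.
The known cells in row 5 total 54, leaving 50 − 54 = -4 for the blank.
The known cells in row 1 total 35, leaving 50 − 35 = 15 for the blank.

z = 15, b = -4, p = 13, k = 7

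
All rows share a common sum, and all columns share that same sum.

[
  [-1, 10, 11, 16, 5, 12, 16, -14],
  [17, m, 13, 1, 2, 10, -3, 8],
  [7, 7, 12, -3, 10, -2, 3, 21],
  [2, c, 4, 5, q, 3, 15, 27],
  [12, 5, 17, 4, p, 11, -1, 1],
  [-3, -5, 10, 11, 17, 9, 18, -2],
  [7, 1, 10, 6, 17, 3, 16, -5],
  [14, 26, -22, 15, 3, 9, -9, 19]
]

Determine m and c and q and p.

Rows 1 and 3 both sum to 55, so that's the common total.
Row 2 has 17 + 13 + 1 + 2 + 10 − 3 + 8 = 48; the blank must be 55 − 48 = 7.
Column 2 has 10 + 7 + 7 + 5 − 5 + 1 + 26 = 51; the blank must be 55 − 51 = 4.
Row 4 has 2 + 4 + 4 + 5 + 3 + 15 + 27 = 60; the blank must be 55 − 60 = -5.
Row 5 has 12 + 5 + 17 + 4 + 11 − 1 + 1 = 49; the blank must be 55 − 49 = 6.

m = 7, c = 4, q = -5, p = 6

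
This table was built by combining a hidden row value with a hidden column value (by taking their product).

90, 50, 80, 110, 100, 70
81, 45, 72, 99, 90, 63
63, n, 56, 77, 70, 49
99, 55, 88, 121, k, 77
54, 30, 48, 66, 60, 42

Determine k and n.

k = 110, n = 35

Each row is a constant multiple of every other row — this is a multiplication table with the headers hidden.
Row 4 is 88/80 = 11/10 times row 1, so its entry in column 5 is 100 × 11/10 = 110.
Row 3 is 56/80 = 7/10 times row 1, so its entry in column 2 is 50 × 7/10 = 35.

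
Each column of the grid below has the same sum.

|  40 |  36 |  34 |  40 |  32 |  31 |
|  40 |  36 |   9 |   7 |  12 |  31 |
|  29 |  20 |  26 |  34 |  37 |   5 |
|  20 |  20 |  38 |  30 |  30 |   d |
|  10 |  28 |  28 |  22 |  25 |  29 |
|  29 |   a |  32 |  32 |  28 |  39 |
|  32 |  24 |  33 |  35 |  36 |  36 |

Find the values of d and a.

d = 29, a = 36

Columns 1 and 3 both add up to 200, so every column sums to 200.
Column 6: 31 + 31 + 5 + 29 + 39 + 36 = 171, so the missing entry is 200 − 171 = 29.
Column 2: 36 + 36 + 20 + 20 + 28 + 24 = 164, so the missing entry is 200 − 164 = 36.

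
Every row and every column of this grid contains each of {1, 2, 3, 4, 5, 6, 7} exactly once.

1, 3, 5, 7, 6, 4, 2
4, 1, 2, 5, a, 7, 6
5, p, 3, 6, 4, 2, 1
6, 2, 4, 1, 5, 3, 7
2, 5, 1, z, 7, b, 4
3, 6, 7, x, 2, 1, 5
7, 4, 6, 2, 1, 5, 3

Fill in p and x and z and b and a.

At (row 3, col 2): row 3 already has {1, 2, 3, 4, 5, 6}, so the value is 7.
For row 2, column 5: row 2 already has {1, 2, 4, 5, 6, 7}; that leaves 3.
At (row 5, col 6): column 6 already has {1, 2, 3, 4, 5, 7}, so the value is 6.
Cell (5,4): row 5 already has {1, 2, 4, 5, 6, 7} → 3.
Cell (6,4): row 6 already has {1, 2, 3, 5, 6, 7} → 4.

p = 7, x = 4, z = 3, b = 6, a = 3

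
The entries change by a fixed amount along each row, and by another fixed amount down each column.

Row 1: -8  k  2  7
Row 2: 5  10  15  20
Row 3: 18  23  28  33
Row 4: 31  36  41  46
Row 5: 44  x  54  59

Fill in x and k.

Along each row the entries change by 5 per step; down each column they change by 13.
Row 5: from 44 at column 1, stepping by 5 to column 2 gives 49.
Row 1: from -8 at column 1, stepping by 5 to column 2 gives -3.

x = 49, k = -3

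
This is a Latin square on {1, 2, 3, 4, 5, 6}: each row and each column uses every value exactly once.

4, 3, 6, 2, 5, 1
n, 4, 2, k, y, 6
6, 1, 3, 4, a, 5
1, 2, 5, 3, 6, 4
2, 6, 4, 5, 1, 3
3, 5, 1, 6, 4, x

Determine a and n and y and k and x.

For row 3, column 5: row 3 already has {1, 3, 4, 5, 6}; that leaves 2.
Cell (6,6): row 6 already has {1, 3, 4, 5, 6} → 2.
For row 2, column 5: column 5 already has {1, 2, 4, 5, 6}; that leaves 3.
Cell (2,1): column 1 already has {1, 2, 3, 4, 6} → 5.
For row 2, column 4: row 2 already has {2, 3, 4, 5, 6}; that leaves 1.

a = 2, n = 5, y = 3, k = 1, x = 2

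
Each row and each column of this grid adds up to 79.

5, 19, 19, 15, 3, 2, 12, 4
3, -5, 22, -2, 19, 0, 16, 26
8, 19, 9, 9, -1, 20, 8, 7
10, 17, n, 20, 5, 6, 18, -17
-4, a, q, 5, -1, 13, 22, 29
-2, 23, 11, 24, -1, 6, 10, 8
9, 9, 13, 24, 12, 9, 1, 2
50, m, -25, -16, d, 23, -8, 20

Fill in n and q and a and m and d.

n = 20, q = 10, a = 5, m = -8, d = 43

Column 5 has 3 + 19 − 1 + 5 − 1 − 1 + 12 = 36; the blank must be 79 − 36 = 43.
Row 8 has 50 − 25 − 16 + 43 + 23 − 8 + 20 = 87; the blank must be 79 − 87 = -8.
Row 4 has 10 + 17 + 20 + 5 + 6 + 18 − 17 = 59; the blank must be 79 − 59 = 20.
Column 3 has 19 + 22 + 9 + 20 + 11 + 13 − 25 = 69; the blank must be 79 − 69 = 10.
Row 5 has -4 + 10 + 5 − 1 + 13 + 22 + 29 = 74; the blank must be 79 − 74 = 5.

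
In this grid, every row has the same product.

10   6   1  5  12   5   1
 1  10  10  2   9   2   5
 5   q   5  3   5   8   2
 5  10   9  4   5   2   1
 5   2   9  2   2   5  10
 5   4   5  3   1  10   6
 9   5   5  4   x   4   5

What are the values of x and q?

x = 1, q = 3

Rows 2 and 5 each multiply to 18000, so every row has product 18000.
Row 7: 9×5×5×4×4×5 = 18000, so the missing entry is 18000 ÷ 18000 = 1.
Row 3: 5×5×3×5×8×2 = 6000, so the missing entry is 18000 ÷ 6000 = 3.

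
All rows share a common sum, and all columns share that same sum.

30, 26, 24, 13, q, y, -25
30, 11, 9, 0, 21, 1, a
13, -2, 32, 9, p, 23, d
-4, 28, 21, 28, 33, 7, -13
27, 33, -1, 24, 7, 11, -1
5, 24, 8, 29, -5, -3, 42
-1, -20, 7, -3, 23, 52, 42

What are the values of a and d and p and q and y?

a = 28, d = 27, p = -2, q = 23, y = 9

Rows 4 and 5 both sum to 100, so that's the common total.
Column 6 has 1 + 23 + 7 + 11 − 3 + 52 = 91; the blank must be 100 − 91 = 9.
Row 1 has 30 + 26 + 24 + 13 + 9 − 25 = 77; the blank must be 100 − 77 = 23.
Column 5 has 23 + 21 + 33 + 7 − 5 + 23 = 102; the blank must be 100 − 102 = -2.
Row 3 has 13 − 2 + 32 + 9 − 2 + 23 = 73; the blank must be 100 − 73 = 27.
Row 2 has 30 + 11 + 9 + 0 + 21 + 1 = 72; the blank must be 100 − 72 = 28.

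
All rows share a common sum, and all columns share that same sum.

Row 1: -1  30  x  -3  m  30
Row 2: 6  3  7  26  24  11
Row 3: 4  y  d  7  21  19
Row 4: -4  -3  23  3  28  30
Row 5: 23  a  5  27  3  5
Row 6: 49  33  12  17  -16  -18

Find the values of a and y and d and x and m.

a = 14, y = 0, d = 26, x = 4, m = 17

Rows 2 and 4 both sum to 77, so that's the common total.
Column 5 has 24 + 21 + 28 + 3 − 16 = 60; the blank must be 77 − 60 = 17.
Row 1 has -1 + 30 − 3 + 17 + 30 = 73; the blank must be 77 − 73 = 4.
Column 3 has 4 + 7 + 23 + 5 + 12 = 51; the blank must be 77 − 51 = 26.
Row 3 has 4 + 26 + 7 + 21 + 19 = 77; the blank must be 77 − 77 = 0.
Row 5 has 23 + 5 + 27 + 3 + 5 = 63; the blank must be 77 − 63 = 14.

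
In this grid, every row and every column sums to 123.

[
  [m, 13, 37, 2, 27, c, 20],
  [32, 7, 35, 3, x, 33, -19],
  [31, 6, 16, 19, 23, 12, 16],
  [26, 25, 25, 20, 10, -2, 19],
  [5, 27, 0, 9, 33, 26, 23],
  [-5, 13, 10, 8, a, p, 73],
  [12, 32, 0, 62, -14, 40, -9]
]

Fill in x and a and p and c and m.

Column 1: 32 + 31 + 26 + 5 − 5 + 12 = 101, so its missing entry is 123 − 101 = 22.
Row 2: 32 + 7 + 35 + 3 + 33 − 19 = 91, so its missing entry is 123 − 91 = 32.
Column 5: 27 + 32 + 23 + 10 + 33 − 14 = 111, so its missing entry is 123 − 111 = 12.
Row 6: -5 + 13 + 10 + 8 + 12 + 73 = 111, so its missing entry is 123 − 111 = 12.
Row 1: 22 + 13 + 37 + 2 + 27 + 20 = 121, so its missing entry is 123 − 121 = 2.

x = 32, a = 12, p = 12, c = 2, m = 22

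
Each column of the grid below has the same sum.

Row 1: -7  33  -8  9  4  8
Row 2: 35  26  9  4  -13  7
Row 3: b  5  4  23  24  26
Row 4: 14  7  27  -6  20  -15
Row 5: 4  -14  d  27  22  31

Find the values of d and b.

The complete columns each total 57.
Column 3 is missing 57 − 32 = 25 (since -8 + 9 + 4 + 27 = 32).
Column 1 is missing 57 − 46 = 11 (since -7 + 35 + 14 + 4 = 46).

d = 25, b = 11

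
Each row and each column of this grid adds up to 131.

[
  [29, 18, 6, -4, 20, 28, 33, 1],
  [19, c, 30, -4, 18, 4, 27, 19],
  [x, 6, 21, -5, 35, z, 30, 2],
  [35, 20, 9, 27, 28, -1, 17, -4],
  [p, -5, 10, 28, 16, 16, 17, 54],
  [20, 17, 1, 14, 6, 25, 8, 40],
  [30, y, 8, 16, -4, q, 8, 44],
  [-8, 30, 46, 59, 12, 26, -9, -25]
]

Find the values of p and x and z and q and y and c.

Row 5 has -5 + 10 + 28 + 16 + 16 + 17 + 54 = 136; the blank must be 131 − 136 = -5.
Row 2 has 19 + 30 − 4 + 18 + 4 + 27 + 19 = 113; the blank must be 131 − 113 = 18.
Column 2 has 18 + 18 + 6 + 20 − 5 + 17 + 30 = 104; the blank must be 131 − 104 = 27.
Row 7 has 30 + 27 + 8 + 16 − 4 + 8 + 44 = 129; the blank must be 131 − 129 = 2.
Column 1 has 29 + 19 + 35 − 5 + 20 + 30 − 8 = 120; the blank must be 131 − 120 = 11.
Row 3 has 11 + 6 + 21 − 5 + 35 + 30 + 2 = 100; the blank must be 131 − 100 = 31.

p = -5, x = 11, z = 31, q = 2, y = 27, c = 18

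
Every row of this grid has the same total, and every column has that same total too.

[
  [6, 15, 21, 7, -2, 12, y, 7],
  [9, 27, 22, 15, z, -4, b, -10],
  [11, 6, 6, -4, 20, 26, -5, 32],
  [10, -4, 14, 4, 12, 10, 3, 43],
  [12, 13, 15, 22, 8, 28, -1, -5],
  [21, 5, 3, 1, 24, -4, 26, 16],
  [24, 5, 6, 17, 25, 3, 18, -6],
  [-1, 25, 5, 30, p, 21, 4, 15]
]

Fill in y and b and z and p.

Rows 3 and 4 both sum to 92, so that's the common total.
Row 8 has -1 + 25 + 5 + 30 + 21 + 4 + 15 = 99; the blank must be 92 − 99 = -7.
Column 5 has -2 + 20 + 12 + 8 + 24 + 25 − 7 = 80; the blank must be 92 − 80 = 12.
Row 2 has 9 + 27 + 22 + 15 + 12 − 4 − 10 = 71; the blank must be 92 − 71 = 21.
Row 1 has 6 + 15 + 21 + 7 − 2 + 12 + 7 = 66; the blank must be 92 − 66 = 26.

y = 26, b = 21, z = 12, p = -7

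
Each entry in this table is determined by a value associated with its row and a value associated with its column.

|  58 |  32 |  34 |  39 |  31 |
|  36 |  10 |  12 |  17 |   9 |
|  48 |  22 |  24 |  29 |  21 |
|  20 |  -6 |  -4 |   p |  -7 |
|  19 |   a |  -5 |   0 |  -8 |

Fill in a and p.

The difference between any two rows is the same in every column — this is an addition table with the headers hidden.
Row 5 minus row 1 is -5 − 34 = -39, so its entry in column 2 is 32 + (-39) = -7.
Row 4 minus row 1 is -4 − 34 = -38, so its entry in column 4 is 39 + (-38) = 1.

a = -7, p = 1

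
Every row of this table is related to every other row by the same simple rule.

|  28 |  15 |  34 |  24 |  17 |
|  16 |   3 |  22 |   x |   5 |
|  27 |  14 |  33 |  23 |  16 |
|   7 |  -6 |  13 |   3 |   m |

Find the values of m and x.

m = -4, x = 12

The difference between any two rows is the same in every column — this is an addition table with the headers hidden.
Row 4 minus row 1 is 7 − 28 = -21, so its entry in column 5 is 17 + (-21) = -4.
Row 2 minus row 1 is 16 − 28 = -12, so its entry in column 4 is 24 + (-12) = 12.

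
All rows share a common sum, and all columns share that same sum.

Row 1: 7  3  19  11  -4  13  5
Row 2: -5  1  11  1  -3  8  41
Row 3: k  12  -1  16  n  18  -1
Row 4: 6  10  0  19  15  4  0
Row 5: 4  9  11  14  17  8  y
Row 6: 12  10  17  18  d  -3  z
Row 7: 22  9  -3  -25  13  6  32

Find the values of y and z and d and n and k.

Rows 1 and 2 both sum to 54, so that's the common total.
Row 5: 4 + 9 + 11 + 14 + 17 + 8 = 63, so its missing entry is 54 − 63 = -9.
Column 1: 7 − 5 + 6 + 4 + 12 + 22 = 46, so its missing entry is 54 − 46 = 8.
Row 3: 8 + 12 − 1 + 16 + 18 − 1 = 52, so its missing entry is 54 − 52 = 2.
Column 5: -4 − 3 + 2 + 15 + 17 + 13 = 40, so its missing entry is 54 − 40 = 14.
Row 6: 12 + 10 + 17 + 18 + 14 − 3 = 68, so its missing entry is 54 − 68 = -14.

y = -9, z = -14, d = 14, n = 2, k = 8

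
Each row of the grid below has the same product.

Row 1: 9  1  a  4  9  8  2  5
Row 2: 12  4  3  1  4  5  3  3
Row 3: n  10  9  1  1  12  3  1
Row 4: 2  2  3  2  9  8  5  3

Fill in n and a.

Rows 2 and 4 each multiply to 25920, so every row has product 25920.
Row 3: 10×9×1×1×12×3×1 = 3240, so the missing entry is 25920 ÷ 3240 = 8.
Row 1: 9×1×4×9×8×2×5 = 25920, so the missing entry is 25920 ÷ 25920 = 1.

n = 8, a = 1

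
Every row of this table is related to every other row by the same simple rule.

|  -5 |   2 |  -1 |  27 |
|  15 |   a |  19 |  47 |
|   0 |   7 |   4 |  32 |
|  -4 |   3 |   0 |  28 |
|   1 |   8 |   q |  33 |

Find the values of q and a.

The difference between any two rows is the same in every column — this is an addition table with the headers hidden.
Row 5 minus row 1 is 1 − (-5) = 6, so its entry in column 3 is -1 + 6 = 5.
Row 2 minus row 1 is 15 − (-5) = 20, so its entry in column 2 is 2 + 20 = 22.

q = 5, a = 22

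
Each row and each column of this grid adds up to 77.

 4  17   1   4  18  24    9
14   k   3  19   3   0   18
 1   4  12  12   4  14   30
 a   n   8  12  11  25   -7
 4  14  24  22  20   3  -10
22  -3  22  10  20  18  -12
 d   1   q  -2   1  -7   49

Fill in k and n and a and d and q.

k = 20, n = 24, a = 4, d = 28, q = 7

Column 3: 1 + 3 + 12 + 8 + 24 + 22 = 70, so its missing entry is 77 − 70 = 7.
Row 2: 14 + 3 + 19 + 3 + 0 + 18 = 57, so its missing entry is 77 − 57 = 20.
Column 2: 17 + 20 + 4 + 14 − 3 + 1 = 53, so its missing entry is 77 − 53 = 24.
Row 4: 24 + 8 + 12 + 11 + 25 − 7 = 73, so its missing entry is 77 − 73 = 4.
Row 7: 1 + 7 − 2 + 1 − 7 + 49 = 49, so its missing entry is 77 − 49 = 28.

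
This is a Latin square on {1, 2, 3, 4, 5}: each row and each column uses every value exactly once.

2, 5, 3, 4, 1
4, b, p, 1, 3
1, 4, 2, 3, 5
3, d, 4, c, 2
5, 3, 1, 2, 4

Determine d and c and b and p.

d = 1, c = 5, b = 2, p = 5

For row 2, column 3: column 3 already has {1, 2, 3, 4}; that leaves 5.
At (row 4, col 4): column 4 already has {1, 2, 3, 4}, so the value is 5.
For row 4, column 2: row 4 already has {2, 3, 4, 5}; that leaves 1.
Cell (2,2): row 2 already has {1, 3, 4, 5} → 2.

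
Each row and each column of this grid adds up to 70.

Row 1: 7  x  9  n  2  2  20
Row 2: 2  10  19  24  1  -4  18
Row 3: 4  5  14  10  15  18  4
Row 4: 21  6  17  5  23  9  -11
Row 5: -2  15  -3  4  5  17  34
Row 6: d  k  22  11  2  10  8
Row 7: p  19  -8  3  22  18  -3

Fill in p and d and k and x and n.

p = 19, d = 19, k = -2, x = 17, n = 13

Column 4: 24 + 10 + 5 + 4 + 11 + 3 = 57, so its missing entry is 70 − 57 = 13.
Row 1: 7 + 9 + 13 + 2 + 2 + 20 = 53, so its missing entry is 70 − 53 = 17.
Column 2: 17 + 10 + 5 + 6 + 15 + 19 = 72, so its missing entry is 70 − 72 = -2.
Row 6: -2 + 22 + 11 + 2 + 10 + 8 = 51, so its missing entry is 70 − 51 = 19.
Row 7: 19 − 8 + 3 + 22 + 18 − 3 = 51, so its missing entry is 70 − 51 = 19.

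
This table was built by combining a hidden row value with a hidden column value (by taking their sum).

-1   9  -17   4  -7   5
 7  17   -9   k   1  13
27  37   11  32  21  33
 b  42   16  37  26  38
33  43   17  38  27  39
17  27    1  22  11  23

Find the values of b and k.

b = 32, k = 12

The difference between any two rows is the same in every column — this is an addition table with the headers hidden.
Row 4 minus row 1 is 26 − (-7) = 33, so its entry in column 1 is -1 + 33 = 32.
Row 2 minus row 1 is 1 − (-7) = 8, so its entry in column 4 is 4 + 8 = 12.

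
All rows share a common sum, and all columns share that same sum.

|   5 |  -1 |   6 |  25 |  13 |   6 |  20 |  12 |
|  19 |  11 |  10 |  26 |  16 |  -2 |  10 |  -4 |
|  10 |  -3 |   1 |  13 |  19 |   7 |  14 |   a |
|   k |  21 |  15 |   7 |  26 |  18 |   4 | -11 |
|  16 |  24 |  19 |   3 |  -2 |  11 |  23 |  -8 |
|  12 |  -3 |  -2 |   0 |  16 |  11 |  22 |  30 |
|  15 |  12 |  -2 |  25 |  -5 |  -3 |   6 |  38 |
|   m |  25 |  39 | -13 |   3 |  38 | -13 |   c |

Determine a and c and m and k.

a = 25, c = 4, m = 3, k = 6

Rows 1 and 2 both sum to 86, so that's the common total.
The known cells in row 3 total 61, leaving 86 − 61 = 25 for the blank.
The known cells in column 8 total 82, leaving 86 − 82 = 4 for the blank.
The known cells in row 8 total 83, leaving 86 − 83 = 3 for the blank.
The known cells in row 4 total 80, leaving 86 − 80 = 6 for the blank.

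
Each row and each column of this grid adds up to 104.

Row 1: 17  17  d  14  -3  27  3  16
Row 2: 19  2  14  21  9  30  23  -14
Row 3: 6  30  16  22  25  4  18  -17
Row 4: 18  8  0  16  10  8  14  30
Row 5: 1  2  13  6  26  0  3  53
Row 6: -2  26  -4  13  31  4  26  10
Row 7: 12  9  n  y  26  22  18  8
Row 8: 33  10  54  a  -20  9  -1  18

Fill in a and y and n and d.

a = 1, y = 11, n = -2, d = 13

Row 1 has 17 + 17 + 14 − 3 + 27 + 3 + 16 = 91; the blank must be 104 − 91 = 13.
Column 3 has 13 + 14 + 16 + 0 + 13 − 4 + 54 = 106; the blank must be 104 − 106 = -2.
Row 7 has 12 + 9 − 2 + 26 + 22 + 18 + 8 = 93; the blank must be 104 − 93 = 11.
Row 8 has 33 + 10 + 54 − 20 + 9 − 1 + 18 = 103; the blank must be 104 − 103 = 1.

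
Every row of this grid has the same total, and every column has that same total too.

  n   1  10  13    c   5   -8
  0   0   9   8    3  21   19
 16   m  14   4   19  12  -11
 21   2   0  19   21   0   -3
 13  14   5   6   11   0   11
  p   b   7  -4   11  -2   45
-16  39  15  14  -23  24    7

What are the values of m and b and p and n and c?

Rows 2 and 4 both sum to 60, so that's the common total.
The known cells in column 5 total 42, leaving 60 − 42 = 18 for the blank.
The known cells in row 3 total 54, leaving 60 − 54 = 6 for the blank.
The known cells in row 1 total 39, leaving 60 − 39 = 21 for the blank.
The known cells in column 2 total 62, leaving 60 − 62 = -2 for the blank.
The known cells in row 6 total 55, leaving 60 − 55 = 5 for the blank.

m = 6, b = -2, p = 5, n = 21, c = 18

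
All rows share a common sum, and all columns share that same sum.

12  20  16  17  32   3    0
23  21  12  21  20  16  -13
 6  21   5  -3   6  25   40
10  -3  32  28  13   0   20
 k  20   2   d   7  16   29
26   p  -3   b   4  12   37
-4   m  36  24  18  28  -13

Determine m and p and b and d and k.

m = 11, p = 10, b = 14, d = -1, k = 27

Rows 1 and 2 both sum to 100, so that's the common total.
Column 1: 12 + 23 + 6 + 10 + 26 − 4 = 73, so its missing entry is 100 − 73 = 27.
Row 5: 27 + 20 + 2 + 7 + 16 + 29 = 101, so its missing entry is 100 − 101 = -1.
Row 7: -4 + 36 + 24 + 18 + 28 − 13 = 89, so its missing entry is 100 − 89 = 11.
Column 2: 20 + 21 + 21 − 3 + 20 + 11 = 90, so its missing entry is 100 − 90 = 10.
Row 6: 26 + 10 − 3 + 4 + 12 + 37 = 86, so its missing entry is 100 − 86 = 14.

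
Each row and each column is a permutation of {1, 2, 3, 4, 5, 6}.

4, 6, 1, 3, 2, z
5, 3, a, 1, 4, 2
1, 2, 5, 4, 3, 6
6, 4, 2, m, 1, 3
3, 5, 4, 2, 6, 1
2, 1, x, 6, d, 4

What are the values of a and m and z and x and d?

a = 6, m = 5, z = 5, x = 3, d = 5

Cell (2,3): row 2 already has {1, 2, 3, 4, 5} → 6.
For row 6, column 5: column 5 already has {1, 2, 3, 4, 6}; that leaves 5.
Cell (4,4): row 4 already has {1, 2, 3, 4, 6} → 5.
For row 1, column 6: row 1 already has {1, 2, 3, 4, 6}; that leaves 5.
Cell (6,3): row 6 already has {1, 2, 4, 5, 6} → 3.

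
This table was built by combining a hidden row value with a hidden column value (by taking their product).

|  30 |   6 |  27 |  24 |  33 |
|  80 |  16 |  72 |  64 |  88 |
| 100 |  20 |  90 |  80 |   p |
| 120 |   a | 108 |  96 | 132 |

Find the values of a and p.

a = 24, p = 110

Each row is a constant multiple of every other row — this is a multiplication table with the headers hidden.
Row 4 is 120/30 = 4/1 times row 1, so its entry in column 2 is 6 × 4/1 = 24.
Row 3 is 100/30 = 10/3 times row 1, so its entry in column 5 is 33 × 10/3 = 110.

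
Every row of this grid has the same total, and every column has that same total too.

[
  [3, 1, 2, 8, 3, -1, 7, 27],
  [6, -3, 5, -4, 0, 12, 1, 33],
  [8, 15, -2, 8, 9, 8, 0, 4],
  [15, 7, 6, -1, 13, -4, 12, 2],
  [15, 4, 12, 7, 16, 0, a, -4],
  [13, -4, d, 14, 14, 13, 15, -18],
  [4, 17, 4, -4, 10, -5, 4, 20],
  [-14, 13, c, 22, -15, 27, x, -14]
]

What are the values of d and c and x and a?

Rows 1 and 2 both sum to 50, so that's the common total.
Row 5 has 15 + 4 + 12 + 7 + 16 + 0 − 4 = 50; the blank must be 50 − 50 = 0.
Column 7 has 7 + 1 + 0 + 12 + 0 + 15 + 4 = 39; the blank must be 50 − 39 = 11.
Row 8 has -14 + 13 + 22 − 15 + 27 + 11 − 14 = 30; the blank must be 50 − 30 = 20.
Row 6 has 13 − 4 + 14 + 14 + 13 + 15 − 18 = 47; the blank must be 50 − 47 = 3.

d = 3, c = 20, x = 11, a = 0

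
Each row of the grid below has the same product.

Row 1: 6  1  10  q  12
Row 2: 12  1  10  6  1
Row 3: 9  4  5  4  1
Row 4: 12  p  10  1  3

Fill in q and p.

Rows 2 and 3 each multiply to 720, so every row has product 720.
Row 1: 6×1×10×12 = 720, so the missing entry is 720 ÷ 720 = 1.
Row 4: 12×10×1×3 = 360, so the missing entry is 720 ÷ 360 = 2.

q = 1, p = 2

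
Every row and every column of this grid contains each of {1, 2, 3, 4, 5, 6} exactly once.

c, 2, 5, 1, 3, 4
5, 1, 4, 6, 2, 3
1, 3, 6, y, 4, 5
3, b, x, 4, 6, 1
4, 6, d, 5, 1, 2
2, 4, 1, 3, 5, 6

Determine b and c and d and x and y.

For row 1, column 1: row 1 already has {1, 2, 3, 4, 5}; that leaves 6.
At (row 4, col 2): column 2 already has {1, 2, 3, 4, 6}, so the value is 5.
For row 5, column 3: row 5 already has {1, 2, 4, 5, 6}; that leaves 3.
Cell (3,4): row 3 already has {1, 3, 4, 5, 6} → 2.
Cell (4,3): row 4 already has {1, 3, 4, 5, 6} → 2.

b = 5, c = 6, d = 3, x = 2, y = 2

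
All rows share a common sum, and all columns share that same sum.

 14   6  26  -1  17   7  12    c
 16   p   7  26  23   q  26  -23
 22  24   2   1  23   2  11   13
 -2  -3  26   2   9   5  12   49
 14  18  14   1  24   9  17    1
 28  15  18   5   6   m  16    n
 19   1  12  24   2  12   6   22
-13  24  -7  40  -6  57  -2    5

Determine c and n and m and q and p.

Rows 3 and 4 both sum to 98, so that's the common total.
Row 1 has 14 + 6 + 26 − 1 + 17 + 7 + 12 = 81; the blank must be 98 − 81 = 17.
Column 2 has 6 + 24 − 3 + 18 + 15 + 1 + 24 = 85; the blank must be 98 − 85 = 13.
Row 2 has 16 + 13 + 7 + 26 + 23 + 26 − 23 = 88; the blank must be 98 − 88 = 10.
Column 6 has 7 + 10 + 2 + 5 + 9 + 12 + 57 = 102; the blank must be 98 − 102 = -4.
Row 6 has 28 + 15 + 18 + 5 + 6 − 4 + 16 = 84; the blank must be 98 − 84 = 14.

c = 17, n = 14, m = -4, q = 10, p = 13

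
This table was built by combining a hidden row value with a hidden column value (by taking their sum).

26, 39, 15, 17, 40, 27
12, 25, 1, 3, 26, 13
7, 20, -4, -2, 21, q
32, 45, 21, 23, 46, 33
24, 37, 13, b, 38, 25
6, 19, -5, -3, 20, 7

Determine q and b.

The difference between any two rows is the same in every column — this is an addition table with the headers hidden.
Row 3 minus row 1 is 7 − 26 = -19, so its entry in column 6 is 27 + (-19) = 8.
Row 5 minus row 1 is 24 − 26 = -2, so its entry in column 4 is 17 + (-2) = 15.

q = 8, b = 15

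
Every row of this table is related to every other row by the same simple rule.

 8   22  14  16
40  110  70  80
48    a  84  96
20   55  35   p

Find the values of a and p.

a = 132, p = 40

Each row is a constant multiple of every other row — this is a multiplication table with the headers hidden.
Row 3 is 84/14 = 6/1 times row 1, so its entry in column 2 is 22 × 6/1 = 132.
Row 4 is 35/14 = 5/2 times row 1, so its entry in column 4 is 16 × 5/2 = 40.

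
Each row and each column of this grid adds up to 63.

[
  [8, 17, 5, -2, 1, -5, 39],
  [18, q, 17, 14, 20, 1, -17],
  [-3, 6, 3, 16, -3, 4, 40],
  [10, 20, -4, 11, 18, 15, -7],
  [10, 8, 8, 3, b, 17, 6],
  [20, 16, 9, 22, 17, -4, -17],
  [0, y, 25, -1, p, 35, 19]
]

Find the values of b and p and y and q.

Row 5: 10 + 8 + 8 + 3 + 17 + 6 = 52, so its missing entry is 63 − 52 = 11.
Row 2: 18 + 17 + 14 + 20 + 1 − 17 = 53, so its missing entry is 63 − 53 = 10.
Column 2: 17 + 10 + 6 + 20 + 8 + 16 = 77, so its missing entry is 63 − 77 = -14.
Row 7: 0 − 14 + 25 − 1 + 35 + 19 = 64, so its missing entry is 63 − 64 = -1.

b = 11, p = -1, y = -14, q = 10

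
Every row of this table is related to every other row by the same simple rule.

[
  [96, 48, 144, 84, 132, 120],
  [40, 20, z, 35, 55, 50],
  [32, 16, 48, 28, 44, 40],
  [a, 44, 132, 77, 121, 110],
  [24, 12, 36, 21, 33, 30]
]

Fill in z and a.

z = 60, a = 88

Each row is a constant multiple of every other row — this is a multiplication table with the headers hidden.
Row 2 is 50/120 = 5/12 times row 1, so its entry in column 3 is 144 × 5/12 = 60.
Row 4 is 110/120 = 11/12 times row 1, so its entry in column 1 is 96 × 11/12 = 88.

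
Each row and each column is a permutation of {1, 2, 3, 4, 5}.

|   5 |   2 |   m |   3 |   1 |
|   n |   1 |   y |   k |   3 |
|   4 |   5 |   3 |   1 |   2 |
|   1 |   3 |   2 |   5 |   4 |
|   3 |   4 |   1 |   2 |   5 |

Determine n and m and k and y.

n = 2, m = 4, k = 4, y = 5

For row 2, column 1: column 1 already has {1, 3, 4, 5}; that leaves 2.
At (row 1, col 3): row 1 already has {1, 2, 3, 5}, so the value is 4.
For row 2, column 3: column 3 already has {1, 2, 3, 4}; that leaves 5.
For row 2, column 4: row 2 already has {1, 2, 3, 5}; that leaves 4.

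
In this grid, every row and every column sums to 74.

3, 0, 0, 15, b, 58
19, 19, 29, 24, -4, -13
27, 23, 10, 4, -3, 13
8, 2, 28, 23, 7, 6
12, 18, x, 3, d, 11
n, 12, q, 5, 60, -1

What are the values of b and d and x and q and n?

The known cells in row 1 total 76, leaving 74 − 76 = -2 for the blank.
The known cells in column 5 total 58, leaving 74 − 58 = 16 for the blank.
The known cells in row 5 total 60, leaving 74 − 60 = 14 for the blank.
The known cells in column 1 total 69, leaving 74 − 69 = 5 for the blank.
The known cells in row 6 total 81, leaving 74 − 81 = -7 for the blank.

b = -2, d = 16, x = 14, q = -7, n = 5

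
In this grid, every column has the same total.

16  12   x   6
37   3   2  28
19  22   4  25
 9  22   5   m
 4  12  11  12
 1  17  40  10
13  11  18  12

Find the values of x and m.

x = 19, m = 6

Columns 1 and 2 both add up to 99, so every column sums to 99.
Column 3: 2 + 4 + 5 + 11 + 40 + 18 = 80, so the missing entry is 99 − 80 = 19.
Column 4: 6 + 28 + 25 + 12 + 10 + 12 = 93, so the missing entry is 99 − 93 = 6.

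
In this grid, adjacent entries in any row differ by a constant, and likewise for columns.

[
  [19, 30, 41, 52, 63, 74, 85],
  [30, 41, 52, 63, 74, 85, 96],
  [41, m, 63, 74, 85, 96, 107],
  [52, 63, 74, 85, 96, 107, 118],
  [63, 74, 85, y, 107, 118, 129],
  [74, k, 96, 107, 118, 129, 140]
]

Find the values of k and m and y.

k = 85, m = 52, y = 96

Along each row the entries change by 11 per step; down each column they change by 11.
Row 6: from 74 at column 1, stepping by 11 to column 2 gives 85.
Row 3: from 41 at column 1, stepping by 11 to column 2 gives 52.
Row 5: from 63 at column 1, stepping by 11 to column 4 gives 96.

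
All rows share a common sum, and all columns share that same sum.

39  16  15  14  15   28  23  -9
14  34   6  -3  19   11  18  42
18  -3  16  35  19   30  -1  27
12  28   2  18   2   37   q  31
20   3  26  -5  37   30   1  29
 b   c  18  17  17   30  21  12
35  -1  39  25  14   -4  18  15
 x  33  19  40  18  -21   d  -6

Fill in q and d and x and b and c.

Rows 1 and 2 both sum to 141, so that's the common total.
Column 2 has 16 + 34 − 3 + 28 + 3 − 1 + 33 = 110; the blank must be 141 − 110 = 31.
Row 6 has 31 + 18 + 17 + 17 + 30 + 21 + 12 = 146; the blank must be 141 − 146 = -5.
Column 1 has 39 + 14 + 18 + 12 + 20 − 5 + 35 = 133; the blank must be 141 − 133 = 8.
Row 8 has 8 + 33 + 19 + 40 + 18 − 21 − 6 = 91; the blank must be 141 − 91 = 50.
Row 4 has 12 + 28 + 2 + 18 + 2 + 37 + 31 = 130; the blank must be 141 − 130 = 11.

q = 11, d = 50, x = 8, b = -5, c = 31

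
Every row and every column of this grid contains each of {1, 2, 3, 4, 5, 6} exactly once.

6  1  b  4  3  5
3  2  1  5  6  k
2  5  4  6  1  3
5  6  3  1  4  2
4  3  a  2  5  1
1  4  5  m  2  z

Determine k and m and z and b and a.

k = 4, m = 3, z = 6, b = 2, a = 6

For row 2, column 6: row 2 already has {1, 2, 3, 5, 6}; that leaves 4.
Cell (6,6): column 6 already has {1, 2, 3, 4, 5} → 6.
For row 5, column 3: row 5 already has {1, 2, 3, 4, 5}; that leaves 6.
Cell (1,3): row 1 already has {1, 3, 4, 5, 6} → 2.
For row 6, column 4: row 6 already has {1, 2, 4, 5, 6}; that leaves 3.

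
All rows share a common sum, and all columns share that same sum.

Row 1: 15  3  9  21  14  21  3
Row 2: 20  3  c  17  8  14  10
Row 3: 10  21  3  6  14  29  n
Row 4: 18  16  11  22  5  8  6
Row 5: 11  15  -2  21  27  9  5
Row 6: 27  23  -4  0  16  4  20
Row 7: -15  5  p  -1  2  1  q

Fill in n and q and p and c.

Rows 1 and 4 both sum to 86, so that's the common total.
Row 2 has 20 + 3 + 17 + 8 + 14 + 10 = 72; the blank must be 86 − 72 = 14.
Column 3 has 9 + 14 + 3 + 11 − 2 − 4 = 31; the blank must be 86 − 31 = 55.
Row 7 has -15 + 5 + 55 − 1 + 2 + 1 = 47; the blank must be 86 − 47 = 39.
Row 3 has 10 + 21 + 3 + 6 + 14 + 29 = 83; the blank must be 86 − 83 = 3.

n = 3, q = 39, p = 55, c = 14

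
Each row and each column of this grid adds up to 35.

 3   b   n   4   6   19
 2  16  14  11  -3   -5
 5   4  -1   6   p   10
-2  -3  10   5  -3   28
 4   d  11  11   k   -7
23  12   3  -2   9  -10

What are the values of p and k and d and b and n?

Row 3: 5 + 4 − 1 + 6 + 10 = 24, so its missing entry is 35 − 24 = 11.
Column 5: 6 − 3 + 11 − 3 + 9 = 20, so its missing entry is 35 − 20 = 15.
Column 3: 14 − 1 + 10 + 11 + 3 = 37, so its missing entry is 35 − 37 = -2.
Row 1: 3 − 2 + 4 + 6 + 19 = 30, so its missing entry is 35 − 30 = 5.
Row 5: 4 + 11 + 11 + 15 − 7 = 34, so its missing entry is 35 − 34 = 1.

p = 11, k = 15, d = 1, b = 5, n = -2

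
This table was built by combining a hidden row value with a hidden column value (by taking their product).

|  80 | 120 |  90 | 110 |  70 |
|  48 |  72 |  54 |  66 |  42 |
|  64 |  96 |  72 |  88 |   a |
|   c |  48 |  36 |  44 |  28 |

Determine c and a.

c = 32, a = 56

Each row is a constant multiple of every other row — this is a multiplication table with the headers hidden.
Row 4 is 44/110 = 2/5 times row 1, so its entry in column 1 is 80 × 2/5 = 32.
Row 3 is 88/110 = 4/5 times row 1, so its entry in column 5 is 70 × 4/5 = 56.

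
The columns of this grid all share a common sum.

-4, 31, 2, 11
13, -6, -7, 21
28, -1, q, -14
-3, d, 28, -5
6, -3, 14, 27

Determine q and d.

q = 3, d = 19

The complete columns each total 40.
Column 3 is missing 40 − 37 = 3 (since 2 − 7 + 28 + 14 = 37).
Column 2 is missing 40 − 21 = 19 (since 31 − 6 − 1 − 3 = 21).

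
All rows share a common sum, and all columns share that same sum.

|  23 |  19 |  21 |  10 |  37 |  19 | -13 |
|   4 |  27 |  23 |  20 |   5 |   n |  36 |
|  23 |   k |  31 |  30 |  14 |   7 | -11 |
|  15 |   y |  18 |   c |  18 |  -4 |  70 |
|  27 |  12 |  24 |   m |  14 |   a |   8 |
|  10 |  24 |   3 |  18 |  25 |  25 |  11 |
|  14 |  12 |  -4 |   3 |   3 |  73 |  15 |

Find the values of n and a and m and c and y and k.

Rows 1 and 6 both sum to 116, so that's the common total.
Row 3: 23 + 31 + 30 + 14 + 7 − 11 = 94, so its missing entry is 116 − 94 = 22.
Column 2: 19 + 27 + 22 + 12 + 24 + 12 = 116, so its missing entry is 116 − 116 = 0.
Row 2: 4 + 27 + 23 + 20 + 5 + 36 = 115, so its missing entry is 116 − 115 = 1.
Column 6: 19 + 1 + 7 − 4 + 25 + 73 = 121, so its missing entry is 116 − 121 = -5.
Row 5: 27 + 12 + 24 + 14 − 5 + 8 = 80, so its missing entry is 116 − 80 = 36.
Row 4: 15 + 0 + 18 + 18 − 4 + 70 = 117, so its missing entry is 116 − 117 = -1.

n = 1, a = -5, m = 36, c = -1, y = 0, k = 22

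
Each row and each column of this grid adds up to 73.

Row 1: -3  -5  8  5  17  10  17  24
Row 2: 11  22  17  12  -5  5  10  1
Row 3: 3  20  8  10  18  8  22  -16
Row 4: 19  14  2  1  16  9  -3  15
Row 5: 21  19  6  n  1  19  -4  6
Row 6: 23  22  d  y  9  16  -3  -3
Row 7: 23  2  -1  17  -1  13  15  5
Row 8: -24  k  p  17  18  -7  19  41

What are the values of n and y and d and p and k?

The known cells in column 2 total 94, leaving 73 − 94 = -21 for the blank.
The known cells in row 5 total 68, leaving 73 − 68 = 5 for the blank.
The known cells in row 8 total 43, leaving 73 − 43 = 30 for the blank.
The known cells in column 4 total 67, leaving 73 − 67 = 6 for the blank.
The known cells in row 6 total 70, leaving 73 − 70 = 3 for the blank.

n = 5, y = 6, d = 3, p = 30, k = -21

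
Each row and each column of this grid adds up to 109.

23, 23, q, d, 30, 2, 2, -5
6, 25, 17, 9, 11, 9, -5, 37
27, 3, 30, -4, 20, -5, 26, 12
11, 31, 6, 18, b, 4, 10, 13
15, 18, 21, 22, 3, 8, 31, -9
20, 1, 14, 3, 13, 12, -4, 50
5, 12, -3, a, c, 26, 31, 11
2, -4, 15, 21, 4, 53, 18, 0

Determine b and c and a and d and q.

b = 16, c = 12, a = 15, d = 25, q = 9

The known cells in row 4 total 93, leaving 109 − 93 = 16 for the blank.
The known cells in column 5 total 97, leaving 109 − 97 = 12 for the blank.
The known cells in column 3 total 100, leaving 109 − 100 = 9 for the blank.
The known cells in row 1 total 84, leaving 109 − 84 = 25 for the blank.
The known cells in row 7 total 94, leaving 109 − 94 = 15 for the blank.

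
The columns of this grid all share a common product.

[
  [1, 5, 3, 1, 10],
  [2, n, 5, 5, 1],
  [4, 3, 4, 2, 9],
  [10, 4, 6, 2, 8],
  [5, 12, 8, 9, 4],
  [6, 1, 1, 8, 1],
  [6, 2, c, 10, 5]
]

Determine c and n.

Columns 1 and 5 each multiply to 14400, so every column has product 14400.
Column 3: 3×5×4×6×8×1 = 2880, so the missing entry is 14400 ÷ 2880 = 5.
Column 2: 5×3×4×12×1×2 = 1440, so the missing entry is 14400 ÷ 1440 = 10.

c = 5, n = 10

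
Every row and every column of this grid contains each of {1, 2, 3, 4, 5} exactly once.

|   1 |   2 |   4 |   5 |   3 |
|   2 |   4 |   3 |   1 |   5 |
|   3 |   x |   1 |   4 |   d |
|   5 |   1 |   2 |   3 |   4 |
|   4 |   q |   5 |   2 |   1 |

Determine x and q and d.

x = 5, q = 3, d = 2

For row 3, column 5: column 5 already has {1, 3, 4, 5}; that leaves 2.
At (row 5, col 2): row 5 already has {1, 2, 4, 5}, so the value is 3.
Cell (3,2): row 3 already has {1, 2, 3, 4} → 5.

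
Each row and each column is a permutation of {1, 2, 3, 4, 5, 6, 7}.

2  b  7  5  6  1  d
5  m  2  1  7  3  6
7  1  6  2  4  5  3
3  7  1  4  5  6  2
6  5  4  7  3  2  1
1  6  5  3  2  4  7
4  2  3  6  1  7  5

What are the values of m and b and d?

At (row 2, col 2): row 2 already has {1, 2, 3, 5, 6, 7}, so the value is 4.
At (row 1, col 2): column 2 already has {1, 2, 4, 5, 6, 7}, so the value is 3.
At (row 1, col 7): row 1 already has {1, 2, 3, 5, 6, 7}, so the value is 4.

m = 4, b = 3, d = 4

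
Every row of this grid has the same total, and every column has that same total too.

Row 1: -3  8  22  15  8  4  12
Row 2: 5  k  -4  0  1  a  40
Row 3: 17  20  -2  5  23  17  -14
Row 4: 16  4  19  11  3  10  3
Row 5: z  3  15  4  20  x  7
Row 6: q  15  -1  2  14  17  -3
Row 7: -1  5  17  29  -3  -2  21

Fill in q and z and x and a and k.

Rows 1 and 3 both sum to 66, so that's the common total.
Column 2: 8 + 20 + 4 + 3 + 15 + 5 = 55, so its missing entry is 66 − 55 = 11.
Row 2: 5 + 11 − 4 + 0 + 1 + 40 = 53, so its missing entry is 66 − 53 = 13.
Column 6: 4 + 13 + 17 + 10 + 17 − 2 = 59, so its missing entry is 66 − 59 = 7.
Row 5: 3 + 15 + 4 + 20 + 7 + 7 = 56, so its missing entry is 66 − 56 = 10.
Row 6: 15 − 1 + 2 + 14 + 17 − 3 = 44, so its missing entry is 66 − 44 = 22.

q = 22, z = 10, x = 7, a = 13, k = 11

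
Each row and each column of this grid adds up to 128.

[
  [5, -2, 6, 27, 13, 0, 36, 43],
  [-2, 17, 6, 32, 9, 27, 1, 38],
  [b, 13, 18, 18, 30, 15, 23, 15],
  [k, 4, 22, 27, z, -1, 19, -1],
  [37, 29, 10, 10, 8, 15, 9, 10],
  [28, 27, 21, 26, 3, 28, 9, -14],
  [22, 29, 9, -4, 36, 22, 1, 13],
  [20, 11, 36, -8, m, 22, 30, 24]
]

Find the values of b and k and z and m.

b = -4, k = 22, z = 36, m = -7

Row 8 has 20 + 11 + 36 − 8 + 22 + 30 + 24 = 135; the blank must be 128 − 135 = -7.
Row 3 has 13 + 18 + 18 + 30 + 15 + 23 + 15 = 132; the blank must be 128 − 132 = -4.
Column 5 has 13 + 9 + 30 + 8 + 3 + 36 − 7 = 92; the blank must be 128 − 92 = 36.
Row 4 has 4 + 22 + 27 + 36 − 1 + 19 − 1 = 106; the blank must be 128 − 106 = 22.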